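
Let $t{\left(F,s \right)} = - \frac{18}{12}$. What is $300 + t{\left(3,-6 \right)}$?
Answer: $\frac{597}{2} \approx 298.5$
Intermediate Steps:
$t{\left(F,s \right)} = - \frac{3}{2}$ ($t{\left(F,s \right)} = \left(-18\right) \frac{1}{12} = - \frac{3}{2}$)
$300 + t{\left(3,-6 \right)} = 300 - \frac{3}{2} = \frac{597}{2}$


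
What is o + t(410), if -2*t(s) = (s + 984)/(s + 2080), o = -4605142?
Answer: -11466804277/2490 ≈ -4.6051e+6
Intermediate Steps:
t(s) = -(984 + s)/(2*(2080 + s)) (t(s) = -(s + 984)/(2*(s + 2080)) = -(984 + s)/(2*(2080 + s)))
o + t(410) = -4605142 + (-984 - 1*410)/(2*(2080 + 410)) = -4605142 + (½)*(-984 - 410)/2490 = -4605142 + (½)*(1/2490)*(-1394) = -4605142 - 697/2490 = -11466804277/2490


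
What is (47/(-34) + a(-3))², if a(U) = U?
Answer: 22201/1156 ≈ 19.205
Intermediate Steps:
(47/(-34) + a(-3))² = (47/(-34) - 3)² = (47*(-1/34) - 3)² = (-47/34 - 3)² = (-149/34)² = 22201/1156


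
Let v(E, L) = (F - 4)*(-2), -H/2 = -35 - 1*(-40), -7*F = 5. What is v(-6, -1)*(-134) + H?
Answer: -8914/7 ≈ -1273.4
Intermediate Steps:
F = -5/7 (F = -⅐*5 = -5/7 ≈ -0.71429)
H = -10 (H = -2*(-35 - 1*(-40)) = -2*(-35 + 40) = -2*5 = -10)
v(E, L) = 66/7 (v(E, L) = (-5/7 - 4)*(-2) = -33/7*(-2) = 66/7)
v(-6, -1)*(-134) + H = (66/7)*(-134) - 10 = -8844/7 - 10 = -8914/7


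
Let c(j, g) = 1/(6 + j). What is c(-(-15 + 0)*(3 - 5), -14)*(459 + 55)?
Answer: -257/12 ≈ -21.417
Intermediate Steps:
c(-(-15 + 0)*(3 - 5), -14)*(459 + 55) = (459 + 55)/(6 - (-15 + 0)*(3 - 5)) = 514/(6 - (-15)*(-2)) = 514/(6 - 1*30) = 514/(6 - 30) = 514/(-24) = -1/24*514 = -257/12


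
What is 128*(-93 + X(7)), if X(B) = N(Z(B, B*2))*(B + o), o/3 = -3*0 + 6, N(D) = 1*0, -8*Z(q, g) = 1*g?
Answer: -11904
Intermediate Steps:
Z(q, g) = -g/8
N(D) = 0
o = 18 (o = 3*(-3*0 + 6) = 3*(0 + 6) = 3*6 = 18)
X(B) = 0 (X(B) = 0*(B + 18) = 0*(18 + B) = 0)
128*(-93 + X(7)) = 128*(-93 + 0) = 128*(-93) = -11904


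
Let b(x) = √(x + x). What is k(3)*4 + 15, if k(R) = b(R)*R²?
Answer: 15 + 36*√6 ≈ 103.18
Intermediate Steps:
b(x) = √2*√x (b(x) = √(2*x) = √2*√x)
k(R) = √2*R^(5/2) (k(R) = (√2*√R)*R² = √2*R^(5/2))
k(3)*4 + 15 = (√2*3^(5/2))*4 + 15 = (√2*(9*√3))*4 + 15 = (9*√6)*4 + 15 = 36*√6 + 15 = 15 + 36*√6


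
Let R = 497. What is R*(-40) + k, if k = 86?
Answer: -19794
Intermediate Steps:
R*(-40) + k = 497*(-40) + 86 = -19880 + 86 = -19794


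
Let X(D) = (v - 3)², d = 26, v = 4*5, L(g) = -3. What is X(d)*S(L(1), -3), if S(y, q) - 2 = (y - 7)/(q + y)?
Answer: 3179/3 ≈ 1059.7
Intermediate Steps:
v = 20
S(y, q) = 2 + (-7 + y)/(q + y) (S(y, q) = 2 + (y - 7)/(q + y) = 2 + (-7 + y)/(q + y))
X(D) = 289 (X(D) = (20 - 3)² = 17² = 289)
X(d)*S(L(1), -3) = 289*((-7 + 2*(-3) + 3*(-3))/(-3 - 3)) = 289*((-7 - 6 - 9)/(-6)) = 289*(-⅙*(-22)) = 289*(11/3) = 3179/3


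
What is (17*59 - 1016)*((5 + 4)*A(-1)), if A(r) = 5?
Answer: -585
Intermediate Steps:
(17*59 - 1016)*((5 + 4)*A(-1)) = (17*59 - 1016)*((5 + 4)*5) = (1003 - 1016)*(9*5) = -13*45 = -585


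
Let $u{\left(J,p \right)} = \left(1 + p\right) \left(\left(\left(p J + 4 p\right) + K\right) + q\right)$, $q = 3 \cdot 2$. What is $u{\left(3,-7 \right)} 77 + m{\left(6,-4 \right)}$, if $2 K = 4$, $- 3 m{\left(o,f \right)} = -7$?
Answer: $\frac{56833}{3} \approx 18944.0$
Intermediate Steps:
$m{\left(o,f \right)} = \frac{7}{3}$ ($m{\left(o,f \right)} = \left(- \frac{1}{3}\right) \left(-7\right) = \frac{7}{3}$)
$K = 2$ ($K = \frac{1}{2} \cdot 4 = 2$)
$q = 6$
$u{\left(J,p \right)} = \left(1 + p\right) \left(8 + 4 p + J p\right)$ ($u{\left(J,p \right)} = \left(1 + p\right) \left(\left(\left(p J + 4 p\right) + 2\right) + 6\right) = \left(1 + p\right) \left(\left(\left(J p + 4 p\right) + 2\right) + 6\right) = \left(1 + p\right) \left(\left(\left(4 p + J p\right) + 2\right) + 6\right) = \left(1 + p\right) \left(\left(2 + 4 p + J p\right) + 6\right) = \left(1 + p\right) \left(8 + 4 p + J p\right)$)
$u{\left(3,-7 \right)} 77 + m{\left(6,-4 \right)} = \left(8 + 4 \left(-7\right)^{2} + 12 \left(-7\right) + 3 \left(-7\right) + 3 \left(-7\right)^{2}\right) 77 + \frac{7}{3} = \left(8 + 4 \cdot 49 - 84 - 21 + 3 \cdot 49\right) 77 + \frac{7}{3} = \left(8 + 196 - 84 - 21 + 147\right) 77 + \frac{7}{3} = 246 \cdot 77 + \frac{7}{3} = 18942 + \frac{7}{3} = \frac{56833}{3}$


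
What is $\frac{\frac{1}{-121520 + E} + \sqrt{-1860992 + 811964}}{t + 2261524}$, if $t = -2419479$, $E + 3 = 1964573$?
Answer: $- \frac{1}{291118962750} - \frac{2 i \sqrt{262257}}{157955} \approx -3.435 \cdot 10^{-12} - 0.0064843 i$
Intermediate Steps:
$E = 1964570$ ($E = -3 + 1964573 = 1964570$)
$\frac{\frac{1}{-121520 + E} + \sqrt{-1860992 + 811964}}{t + 2261524} = \frac{\frac{1}{-121520 + 1964570} + \sqrt{-1860992 + 811964}}{-2419479 + 2261524} = \frac{\frac{1}{1843050} + \sqrt{-1049028}}{-157955} = \left(\frac{1}{1843050} + 2 i \sqrt{262257}\right) \left(- \frac{1}{157955}\right) = - \frac{1}{291118962750} - \frac{2 i \sqrt{262257}}{157955}$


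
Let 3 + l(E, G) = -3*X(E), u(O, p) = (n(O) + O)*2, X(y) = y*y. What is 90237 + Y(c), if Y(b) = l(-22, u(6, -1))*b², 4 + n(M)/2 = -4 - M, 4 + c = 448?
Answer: -286742643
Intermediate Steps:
X(y) = y²
c = 444 (c = -4 + 448 = 444)
n(M) = -16 - 2*M (n(M) = -8 + 2*(-4 - M) = -8 + (-8 - 2*M) = -16 - 2*M)
u(O, p) = -32 - 2*O (u(O, p) = ((-16 - 2*O) + O)*2 = (-16 - O)*2 = -32 - 2*O)
l(E, G) = -3 - 3*E²
Y(b) = -1455*b² (Y(b) = (-3 - 3*(-22)²)*b² = (-3 - 3*484)*b² = (-3 - 1452)*b² = -1455*b²)
90237 + Y(c) = 90237 - 1455*444² = 90237 - 1455*197136 = 90237 - 286832880 = -286742643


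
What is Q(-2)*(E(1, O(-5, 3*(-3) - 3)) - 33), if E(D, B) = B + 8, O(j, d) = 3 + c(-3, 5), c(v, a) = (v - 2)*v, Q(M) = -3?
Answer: 21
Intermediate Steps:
c(v, a) = v*(-2 + v) (c(v, a) = (-2 + v)*v = v*(-2 + v))
O(j, d) = 18 (O(j, d) = 3 - 3*(-2 - 3) = 3 - 3*(-5) = 3 + 15 = 18)
E(D, B) = 8 + B
Q(-2)*(E(1, O(-5, 3*(-3) - 3)) - 33) = -3*((8 + 18) - 33) = -3*(26 - 33) = -3*(-7) = 21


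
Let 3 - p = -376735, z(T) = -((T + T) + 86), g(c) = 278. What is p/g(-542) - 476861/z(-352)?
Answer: 50128363/85902 ≈ 583.55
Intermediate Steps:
z(T) = -86 - 2*T (z(T) = -(2*T + 86) = -(86 + 2*T) = -86 - 2*T)
p = 376738 (p = 3 - 1*(-376735) = 3 + 376735 = 376738)
p/g(-542) - 476861/z(-352) = 376738/278 - 476861/(-86 - 2*(-352)) = 376738*(1/278) - 476861/(-86 + 704) = 188369/139 - 476861/618 = 50128363/85902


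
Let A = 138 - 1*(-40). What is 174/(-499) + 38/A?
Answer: -6005/44411 ≈ -0.13521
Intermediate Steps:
A = 178 (A = 138 + 40 = 178)
174/(-499) + 38/A = 174/(-499) + 38/178 = 174*(-1/499) + 38*(1/178) = -174/499 + 19/89 = -6005/44411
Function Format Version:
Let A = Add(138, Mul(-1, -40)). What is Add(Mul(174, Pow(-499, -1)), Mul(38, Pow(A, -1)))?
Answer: Rational(-6005, 44411) ≈ -0.13521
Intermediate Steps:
A = 178 (A = Add(138, 40) = 178)
Add(Mul(174, Pow(-499, -1)), Mul(38, Pow(A, -1))) = Add(Mul(174, Pow(-499, -1)), Mul(38, Pow(178, -1))) = Add(Mul(174, Rational(-1, 499)), Mul(38, Rational(1, 178))) = Add(Rational(-174, 499), Rational(19, 89)) = Rational(-6005, 44411)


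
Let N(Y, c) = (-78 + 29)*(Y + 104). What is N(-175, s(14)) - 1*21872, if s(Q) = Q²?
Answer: -18393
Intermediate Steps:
N(Y, c) = -5096 - 49*Y (N(Y, c) = -49*(104 + Y) = -5096 - 49*Y)
N(-175, s(14)) - 1*21872 = (-5096 - 49*(-175)) - 1*21872 = (-5096 + 8575) - 21872 = 3479 - 21872 = -18393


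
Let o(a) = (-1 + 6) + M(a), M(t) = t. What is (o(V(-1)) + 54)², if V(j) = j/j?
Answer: 3600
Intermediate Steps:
V(j) = 1
o(a) = 5 + a (o(a) = (-1 + 6) + a = 5 + a)
(o(V(-1)) + 54)² = ((5 + 1) + 54)² = (6 + 54)² = 60² = 3600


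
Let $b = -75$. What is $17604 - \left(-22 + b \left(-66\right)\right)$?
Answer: $12676$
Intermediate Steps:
$17604 - \left(-22 + b \left(-66\right)\right) = 17604 - \left(-22 - -4950\right) = 17604 - \left(-22 + 4950\right) = 17604 - 4928 = 12676$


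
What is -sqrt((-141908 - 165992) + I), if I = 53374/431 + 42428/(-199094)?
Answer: -6*I*sqrt(15737787370687941797)/42904757 ≈ -554.78*I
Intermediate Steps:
I = 5304078344/42904757 (I = 53374*(1/431) + 42428*(-1/199094) = 53374/431 - 21214/99547 = 5304078344/42904757 ≈ 123.62)
-sqrt((-141908 - 165992) + I) = -sqrt((-141908 - 165992) + 5304078344/42904757) = -sqrt(-307900 + 5304078344/42904757) = -sqrt(-13205070601956/42904757) = -6*I*sqrt(15737787370687941797)/42904757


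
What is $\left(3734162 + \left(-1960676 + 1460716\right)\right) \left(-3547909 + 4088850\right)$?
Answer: $1749512464082$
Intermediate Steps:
$\left(3734162 + \left(-1960676 + 1460716\right)\right) \left(-3547909 + 4088850\right) = \left(3734162 - 499960\right) 540941 = 3234202 \cdot 540941 = 1749512464082$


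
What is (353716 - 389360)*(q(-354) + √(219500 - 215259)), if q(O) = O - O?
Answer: -35644*√4241 ≈ -2.3212e+6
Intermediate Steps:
q(O) = 0
(353716 - 389360)*(q(-354) + √(219500 - 215259)) = (353716 - 389360)*(0 + √(219500 - 215259)) = -35644*(0 + √4241) = -35644*√4241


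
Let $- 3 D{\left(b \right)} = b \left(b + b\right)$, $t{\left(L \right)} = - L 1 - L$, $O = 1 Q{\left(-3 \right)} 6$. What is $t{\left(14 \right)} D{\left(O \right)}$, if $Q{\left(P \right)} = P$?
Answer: $6048$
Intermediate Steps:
$O = -18$ ($O = 1 \left(-3\right) 6 = \left(-3\right) 6 = -18$)
$t{\left(L \right)} = - 2 L$ ($t{\left(L \right)} = - L - L = - 2 L$)
$D{\left(b \right)} = - \frac{2 b^{2}}{3}$ ($D{\left(b \right)} = - \frac{b \left(b + b\right)}{3} = - \frac{b 2 b}{3} = - \frac{2 b^{2}}{3}$)
$t{\left(14 \right)} D{\left(O \right)} = \left(-2\right) 14 \left(- \frac{2 \left(-18\right)^{2}}{3}\right) = - 28 \left(\left(- \frac{2}{3}\right) 324\right) = \left(-28\right) \left(-216\right) = 6048$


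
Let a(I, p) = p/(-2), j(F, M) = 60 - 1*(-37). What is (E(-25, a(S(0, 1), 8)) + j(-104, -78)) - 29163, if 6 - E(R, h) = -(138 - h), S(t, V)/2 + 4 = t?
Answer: -28918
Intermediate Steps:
S(t, V) = -8 + 2*t
j(F, M) = 97 (j(F, M) = 60 + 37 = 97)
a(I, p) = -p/2 (a(I, p) = p*(-½) = -p/2)
E(R, h) = 144 - h (E(R, h) = 6 - (-1)*(138 - h) = 6 - (-138 + h) = 6 + (138 - h) = 144 - h)
(E(-25, a(S(0, 1), 8)) + j(-104, -78)) - 29163 = ((144 - (-1)*8/2) + 97) - 29163 = ((144 - 1*(-4)) + 97) - 29163 = ((144 + 4) + 97) - 29163 = (148 + 97) - 29163 = 245 - 29163 = -28918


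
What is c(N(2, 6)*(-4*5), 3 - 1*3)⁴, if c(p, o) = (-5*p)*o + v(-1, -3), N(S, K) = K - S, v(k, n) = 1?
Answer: 1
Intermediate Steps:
c(p, o) = 1 - 5*o*p (c(p, o) = (-5*p)*o + 1 = -5*o*p + 1 = 1 - 5*o*p)
c(N(2, 6)*(-4*5), 3 - 1*3)⁴ = (1 - 5*(3 - 1*3)*(6 - 1*2)*(-4*5))⁴ = (1 - 5*(3 - 3)*(6 - 2)*(-20))⁴ = (1 - 5*0*4*(-20))⁴ = (1 - 5*0*(-80))⁴ = (1 + 0)⁴ = 1⁴ = 1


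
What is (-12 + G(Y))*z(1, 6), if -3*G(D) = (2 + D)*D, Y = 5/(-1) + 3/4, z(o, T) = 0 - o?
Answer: 243/16 ≈ 15.188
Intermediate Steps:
z(o, T) = -o
Y = -17/4 (Y = 5*(-1) + 3*(¼) = -5 + ¾ = -17/4 ≈ -4.2500)
G(D) = -D*(2 + D)/3 (G(D) = -(2 + D)*D/3 = -D*(2 + D)/3)
(-12 + G(Y))*z(1, 6) = (-12 - ⅓*(-17/4)*(2 - 17/4))*(-1*1) = (-12 - ⅓*(-17/4)*(-9/4))*(-1) = (-12 - 51/16)*(-1) = -243/16*(-1) = 243/16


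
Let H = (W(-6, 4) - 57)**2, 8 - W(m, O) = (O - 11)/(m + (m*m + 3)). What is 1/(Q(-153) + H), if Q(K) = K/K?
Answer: 1089/2593189 ≈ 0.00041995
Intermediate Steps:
Q(K) = 1
W(m, O) = 8 - (-11 + O)/(3 + m + m**2) (W(m, O) = 8 - (O - 11)/(m + (m*m + 3)) = 8 - (-11 + O)/(m + (m**2 + 3)) = 8 - (-11 + O)/(m + (3 + m**2)) = 8 - (-11 + O)/(3 + m + m**2))
H = 2592100/1089 (H = ((35 - 1*4 + 8*(-6) + 8*(-6)**2)/(3 - 6 + (-6)**2) - 57)**2 = ((35 - 4 - 48 + 8*36)/(3 - 6 + 36) - 57)**2 = ((35 - 4 - 48 + 288)/33 - 57)**2 = ((1/33)*271 - 57)**2 = (271/33 - 57)**2 = (-1610/33)**2 = 2592100/1089 ≈ 2380.3)
1/(Q(-153) + H) = 1/(1 + 2592100/1089) = 1/(2593189/1089) = 1089/2593189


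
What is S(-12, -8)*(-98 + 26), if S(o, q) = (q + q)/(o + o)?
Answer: -48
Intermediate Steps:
S(o, q) = q/o (S(o, q) = (2*q)/((2*o)) = (2*q)*(1/(2*o)) = q/o)
S(-12, -8)*(-98 + 26) = (-8/(-12))*(-98 + 26) = -8*(-1/12)*(-72) = (2/3)*(-72) = -48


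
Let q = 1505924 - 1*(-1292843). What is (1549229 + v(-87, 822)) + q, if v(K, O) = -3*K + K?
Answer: 4348170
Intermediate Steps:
q = 2798767 (q = 1505924 + 1292843 = 2798767)
v(K, O) = -2*K
(1549229 + v(-87, 822)) + q = (1549229 - 2*(-87)) + 2798767 = (1549229 + 174) + 2798767 = 1549403 + 2798767 = 4348170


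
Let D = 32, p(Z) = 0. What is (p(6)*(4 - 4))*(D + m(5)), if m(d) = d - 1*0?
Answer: 0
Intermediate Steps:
m(d) = d (m(d) = d + 0 = d)
(p(6)*(4 - 4))*(D + m(5)) = (0*(4 - 4))*(32 + 5) = (0*0)*37 = 0*37 = 0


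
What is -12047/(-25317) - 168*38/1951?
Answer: -138120031/49393467 ≈ -2.7963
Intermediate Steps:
-12047/(-25317) - 168*38/1951 = -12047*(-1/25317) - 6384*1/1951 = 12047/25317 - 6384/1951 = -138120031/49393467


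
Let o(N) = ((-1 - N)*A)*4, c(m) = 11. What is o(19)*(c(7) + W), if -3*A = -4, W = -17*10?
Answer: 16960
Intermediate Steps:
W = -170
A = 4/3 (A = -⅓*(-4) = 4/3 ≈ 1.3333)
o(N) = -16/3 - 16*N/3 (o(N) = ((-1 - N)*(4/3))*4 = (-4/3 - 4*N/3)*4 = -16/3 - 16*N/3)
o(19)*(c(7) + W) = (-16/3 - 16/3*19)*(11 - 170) = (-16/3 - 304/3)*(-159) = -320/3*(-159) = 16960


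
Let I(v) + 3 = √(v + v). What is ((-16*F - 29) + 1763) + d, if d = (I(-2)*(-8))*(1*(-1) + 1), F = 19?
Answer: 1430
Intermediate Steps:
I(v) = -3 + √2*√v (I(v) = -3 + √(v + v) = -3 + √(2*v) = -3 + √2*√v)
d = 0 (d = ((-3 + √2*√(-2))*(-8))*(1*(-1) + 1) = ((-3 + √2*(I*√2))*(-8))*(-1 + 1) = ((-3 + 2*I)*(-8))*0 = (24 - 16*I)*0 = 0)
((-16*F - 29) + 1763) + d = ((-16*19 - 29) + 1763) + 0 = ((-304 - 29) + 1763) + 0 = (-333 + 1763) + 0 = 1430 + 0 = 1430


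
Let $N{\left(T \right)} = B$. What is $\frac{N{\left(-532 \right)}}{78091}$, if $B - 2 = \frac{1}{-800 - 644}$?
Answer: $\frac{2887}{112763404} \approx 2.5602 \cdot 10^{-5}$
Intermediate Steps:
$B = \frac{2887}{1444}$ ($B = 2 + \frac{1}{-800 - 644} = 2 + \frac{1}{-1444} = 2 - \frac{1}{1444} = \frac{2887}{1444} \approx 1.9993$)
$N{\left(T \right)} = \frac{2887}{1444}$
$\frac{N{\left(-532 \right)}}{78091} = \frac{2887}{1444 \cdot 78091} = \frac{2887}{1444} \cdot \frac{1}{78091} = \frac{2887}{112763404}$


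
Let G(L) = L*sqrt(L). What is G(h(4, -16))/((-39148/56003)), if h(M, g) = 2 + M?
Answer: -168009*sqrt(6)/19574 ≈ -21.025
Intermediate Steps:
G(L) = L**(3/2)
G(h(4, -16))/((-39148/56003)) = (2 + 4)**(3/2)/((-39148/56003)) = 6**(3/2)/((-39148*1/56003)) = (6*sqrt(6))/(-39148/56003) = (6*sqrt(6))*(-56003/39148) = -168009*sqrt(6)/19574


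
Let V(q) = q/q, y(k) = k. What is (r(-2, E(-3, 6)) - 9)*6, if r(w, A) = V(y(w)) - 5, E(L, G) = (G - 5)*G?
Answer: -78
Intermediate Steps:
V(q) = 1
E(L, G) = G*(-5 + G) (E(L, G) = (-5 + G)*G = G*(-5 + G))
r(w, A) = -4 (r(w, A) = 1 - 5 = -4)
(r(-2, E(-3, 6)) - 9)*6 = (-4 - 9)*6 = -13*6 = -78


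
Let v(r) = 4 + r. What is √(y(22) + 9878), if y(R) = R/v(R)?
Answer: 5*√66781/13 ≈ 99.392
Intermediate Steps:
y(R) = R/(4 + R)
√(y(22) + 9878) = √(22/(4 + 22) + 9878) = √(22/26 + 9878) = √(22*(1/26) + 9878) = √(11/13 + 9878) = √(128425/13) = 5*√66781/13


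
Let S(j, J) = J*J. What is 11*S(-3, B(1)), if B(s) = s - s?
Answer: 0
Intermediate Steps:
B(s) = 0
S(j, J) = J**2
11*S(-3, B(1)) = 11*0**2 = 11*0 = 0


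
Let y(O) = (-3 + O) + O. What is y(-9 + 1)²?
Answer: 361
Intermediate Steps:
y(O) = -3 + 2*O
y(-9 + 1)² = (-3 + 2*(-9 + 1))² = (-3 + 2*(-8))² = (-3 - 16)² = (-19)² = 361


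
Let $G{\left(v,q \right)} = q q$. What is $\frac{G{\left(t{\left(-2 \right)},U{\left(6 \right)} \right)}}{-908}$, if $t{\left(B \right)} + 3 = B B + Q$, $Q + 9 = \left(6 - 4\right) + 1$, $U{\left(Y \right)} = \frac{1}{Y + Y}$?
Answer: $- \frac{1}{130752} \approx -7.6481 \cdot 10^{-6}$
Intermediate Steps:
$U{\left(Y \right)} = \frac{1}{2 Y}$
$Q = -6$ ($Q = -9 + \left(\left(6 - 4\right) + 1\right) = -9 + \left(2 + 1\right) = -9 + 3 = -6$)
$t{\left(B \right)} = -9 + B^{2}$ ($t{\left(B \right)} = -3 + \left(B B - 6\right) = -3 + \left(B^{2} - 6\right) = -3 + \left(-6 + B^{2}\right) = -9 + B^{2}$)
$G{\left(v,q \right)} = q^{2}$
$\frac{G{\left(t{\left(-2 \right)},U{\left(6 \right)} \right)}}{-908} = \frac{\left(\frac{1}{2 \cdot 6}\right)^{2}}{-908} = \left(\frac{1}{2} \cdot \frac{1}{6}\right)^{2} \left(- \frac{1}{908}\right) = \left(\frac{1}{12}\right)^{2} \left(- \frac{1}{908}\right) = \frac{1}{144} \left(- \frac{1}{908}\right) = - \frac{1}{130752}$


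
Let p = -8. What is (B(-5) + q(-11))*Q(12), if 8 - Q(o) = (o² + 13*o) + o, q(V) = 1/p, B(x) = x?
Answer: 1558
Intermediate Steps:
q(V) = -⅛ (q(V) = 1/(-8) = -⅛)
Q(o) = 8 - o² - 14*o (Q(o) = 8 - ((o² + 13*o) + o) = 8 - (o² + 14*o) = 8 + (-o² - 14*o) = 8 - o² - 14*o)
(B(-5) + q(-11))*Q(12) = (-5 - ⅛)*(8 - 1*12² - 14*12) = -41*(8 - 1*144 - 168)/8 = -41*(8 - 144 - 168)/8 = -41/8*(-304) = 1558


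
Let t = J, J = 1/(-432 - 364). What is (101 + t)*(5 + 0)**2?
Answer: 2009875/796 ≈ 2525.0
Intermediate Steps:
J = -1/796 (J = 1/(-796) = -1/796 ≈ -0.0012563)
t = -1/796 ≈ -0.0012563
(101 + t)*(5 + 0)**2 = (101 - 1/796)*(5 + 0)**2 = (80395/796)*5**2 = (80395/796)*25 = 2009875/796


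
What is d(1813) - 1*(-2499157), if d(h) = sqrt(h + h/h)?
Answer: 2499157 + sqrt(1814) ≈ 2.4992e+6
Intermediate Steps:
d(h) = sqrt(1 + h) (d(h) = sqrt(h + 1) = sqrt(1 + h))
d(1813) - 1*(-2499157) = sqrt(1 + 1813) - 1*(-2499157) = sqrt(1814) + 2499157 = 2499157 + sqrt(1814)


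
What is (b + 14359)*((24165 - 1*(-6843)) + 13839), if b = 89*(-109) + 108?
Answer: 213740802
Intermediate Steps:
b = -9593 (b = -9701 + 108 = -9593)
(b + 14359)*((24165 - 1*(-6843)) + 13839) = (-9593 + 14359)*((24165 - 1*(-6843)) + 13839) = 4766*((24165 + 6843) + 13839) = 4766*(31008 + 13839) = 4766*44847 = 213740802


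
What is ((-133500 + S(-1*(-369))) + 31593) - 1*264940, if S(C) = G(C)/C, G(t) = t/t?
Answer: -135366542/369 ≈ -3.6685e+5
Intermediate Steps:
G(t) = 1
S(C) = 1/C
((-133500 + S(-1*(-369))) + 31593) - 1*264940 = ((-133500 + 1/(-1*(-369))) + 31593) - 1*264940 = ((-133500 + 1/369) + 31593) - 264940 = (-49261499/369 + 31593) - 264940 = -37603682/369 - 264940 = -135366542/369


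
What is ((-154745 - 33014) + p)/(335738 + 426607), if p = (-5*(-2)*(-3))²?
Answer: -186859/762345 ≈ -0.24511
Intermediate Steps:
p = 900 (p = (10*(-3))² = (-30)² = 900)
((-154745 - 33014) + p)/(335738 + 426607) = ((-154745 - 33014) + 900)/(335738 + 426607) = (-187759 + 900)/762345 = -186859*1/762345 = -186859/762345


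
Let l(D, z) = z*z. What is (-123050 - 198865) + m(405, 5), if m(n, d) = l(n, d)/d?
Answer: -321910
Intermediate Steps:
l(D, z) = z**2
m(n, d) = d (m(n, d) = d**2/d = d)
(-123050 - 198865) + m(405, 5) = (-123050 - 198865) + 5 = -321915 + 5 = -321910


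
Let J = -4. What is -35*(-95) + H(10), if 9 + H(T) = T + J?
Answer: 3322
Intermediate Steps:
H(T) = -13 + T (H(T) = -9 + (T - 4) = -9 + (-4 + T) = -13 + T)
-35*(-95) + H(10) = -35*(-95) + (-13 + 10) = 3325 - 3 = 3322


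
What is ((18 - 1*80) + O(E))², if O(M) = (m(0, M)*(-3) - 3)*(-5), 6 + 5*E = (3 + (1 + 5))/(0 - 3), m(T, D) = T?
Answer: 2209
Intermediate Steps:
E = -9/5 (E = -6/5 + ((3 + (1 + 5))/(0 - 3))/5 = -6/5 + ((3 + 6)/(-3))/5 = -6/5 + (9*(-⅓))/5 = -6/5 + (⅕)*(-3) = -6/5 - ⅗ = -9/5 ≈ -1.8000)
O(M) = 15 (O(M) = (0*(-3) - 3)*(-5) = (0 - 3)*(-5) = -3*(-5) = 15)
((18 - 1*80) + O(E))² = ((18 - 1*80) + 15)² = ((18 - 80) + 15)² = (-62 + 15)² = (-47)² = 2209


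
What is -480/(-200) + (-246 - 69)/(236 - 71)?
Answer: 27/55 ≈ 0.49091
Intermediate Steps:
-480/(-200) + (-246 - 69)/(236 - 71) = -480*(-1/200) - 315/165 = 12/5 - 315*1/165 = 12/5 - 21/11 = 27/55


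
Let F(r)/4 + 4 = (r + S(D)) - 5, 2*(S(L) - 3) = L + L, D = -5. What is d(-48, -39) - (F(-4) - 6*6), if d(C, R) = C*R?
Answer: 1968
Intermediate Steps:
S(L) = 3 + L (S(L) = 3 + (L + L)/2 = 3 + (2*L)/2 = 3 + L)
F(r) = -44 + 4*r (F(r) = -16 + 4*((r + (3 - 5)) - 5) = -16 + 4*((r - 2) - 5) = -16 + 4*((-2 + r) - 5) = -16 + 4*(-7 + r) = -16 + (-28 + 4*r) = -44 + 4*r)
d(-48, -39) - (F(-4) - 6*6) = -48*(-39) - ((-44 + 4*(-4)) - 6*6) = 1872 - ((-44 - 16) - 36) = 1872 - (-60 - 36) = 1872 - 1*(-96) = 1872 + 96 = 1968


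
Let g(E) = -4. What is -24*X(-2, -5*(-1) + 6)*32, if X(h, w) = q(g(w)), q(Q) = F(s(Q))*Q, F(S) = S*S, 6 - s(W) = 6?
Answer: 0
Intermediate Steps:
s(W) = 0 (s(W) = 6 - 1*6 = 6 - 6 = 0)
F(S) = S**2
q(Q) = 0 (q(Q) = 0**2*Q = 0*Q = 0)
X(h, w) = 0
-24*X(-2, -5*(-1) + 6)*32 = -24*0*32 = 0*32 = 0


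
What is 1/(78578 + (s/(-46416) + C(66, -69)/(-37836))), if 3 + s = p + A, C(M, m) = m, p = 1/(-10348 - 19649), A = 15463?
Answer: 1463350130352/114986641806398995 ≈ 1.2726e-5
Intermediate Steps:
p = -1/29997 (p = 1/(-29997) = -1/29997 ≈ -3.3337e-5)
s = 463753619/29997 (s = -3 + (-1/29997 + 15463) = -3 + 463843610/29997 = 463753619/29997 ≈ 15460.)
1/(78578 + (s/(-46416) + C(66, -69)/(-37836))) = 1/(78578 + ((463753619/29997)/(-46416) - 69/(-37836))) = 1/(78578 + ((463753619/29997)*(-1/46416) - 69*(-1/37836))) = 1/(78578 + (-463753619/1392340752 + 23/12612)) = 1/(78578 - 484736400461/1463350130352) = 1/(114986641806398995/1463350130352) = 1463350130352/114986641806398995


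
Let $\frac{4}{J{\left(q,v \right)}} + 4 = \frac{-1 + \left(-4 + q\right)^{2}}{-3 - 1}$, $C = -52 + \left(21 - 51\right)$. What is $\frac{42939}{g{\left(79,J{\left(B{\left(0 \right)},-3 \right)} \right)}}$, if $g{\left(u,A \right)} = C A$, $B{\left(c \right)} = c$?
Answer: $\frac{1331109}{1312} \approx 1014.6$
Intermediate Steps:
$C = -82$ ($C = -52 - 30 = -82$)
$J{\left(q,v \right)} = \frac{4}{- \frac{15}{4} - \frac{\left(-4 + q\right)^{2}}{4}}$ ($J{\left(q,v \right)} = \frac{4}{-4 + \frac{-1 + \left(-4 + q\right)^{2}}{-3 - 1}} = \frac{4}{-4 + \frac{-1 + \left(-4 + q\right)^{2}}{-4}} = \frac{4}{-4 + \left(-1 + \left(-4 + q\right)^{2}\right) \left(- \frac{1}{4}\right)} = \frac{4}{-4 - \left(- \frac{1}{4} + \frac{\left(-4 + q\right)^{2}}{4}\right)} = \frac{4}{- \frac{15}{4} - \frac{\left(-4 + q\right)^{2}}{4}}$)
$g{\left(u,A \right)} = - 82 A$
$\frac{42939}{g{\left(79,J{\left(B{\left(0 \right)},-3 \right)} \right)}} = \frac{42939}{\left(-82\right) \left(- \frac{16}{15 + \left(-4 + 0\right)^{2}}\right)} = \frac{42939}{\left(-82\right) \left(- \frac{16}{15 + \left(-4\right)^{2}}\right)} = \frac{42939}{\left(-82\right) \left(- \frac{16}{15 + 16}\right)} = \frac{42939}{\left(-82\right) \left(- \frac{16}{31}\right)} = \frac{42939}{\frac{1312}{31}} = 42939 \cdot \frac{31}{1312} = \frac{1331109}{1312}$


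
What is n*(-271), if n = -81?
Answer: 21951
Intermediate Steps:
n*(-271) = -81*(-271) = 21951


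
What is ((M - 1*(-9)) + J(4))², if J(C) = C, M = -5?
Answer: 64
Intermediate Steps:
((M - 1*(-9)) + J(4))² = ((-5 - 1*(-9)) + 4)² = ((-5 + 9) + 4)² = (4 + 4)² = 8² = 64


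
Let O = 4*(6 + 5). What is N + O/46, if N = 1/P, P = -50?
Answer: 1077/1150 ≈ 0.93652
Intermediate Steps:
O = 44 (O = 4*11 = 44)
N = -1/50 (N = 1/(-50) = -1/50 ≈ -0.020000)
N + O/46 = -1/50 + 44/46 = -1/50 + (1/46)*44 = -1/50 + 22/23 = 1077/1150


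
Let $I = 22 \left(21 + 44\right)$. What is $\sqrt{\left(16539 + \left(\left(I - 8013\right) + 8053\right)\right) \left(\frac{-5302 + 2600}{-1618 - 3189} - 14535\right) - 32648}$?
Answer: $\frac{i \sqrt{11434958083109}}{209} \approx 16180.0 i$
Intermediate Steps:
$I = 1430$ ($I = 22 \cdot 65 = 1430$)
$\sqrt{\left(16539 + \left(\left(I - 8013\right) + 8053\right)\right) \left(\frac{-5302 + 2600}{-1618 - 3189} - 14535\right) - 32648} = \sqrt{\left(16539 + \left(\left(1430 - 8013\right) + 8053\right)\right) \left(\frac{-5302 + 2600}{-1618 - 3189} - 14535\right) - 32648} = \sqrt{\left(16539 + \left(-6583 + 8053\right)\right) \left(- \frac{2702}{-4807} - 14535\right) - 32648} = \sqrt{\left(16539 + 1470\right) \left(\left(-2702\right) \left(- \frac{1}{4807}\right) - 14535\right) - 32648} = \sqrt{18009 \left(\frac{2702}{4807} - 14535\right) - 32648} = \sqrt{18009 \left(- \frac{69867043}{4807}\right) - 32648} = \sqrt{- \frac{54705894669}{209} - 32648} = \sqrt{- \frac{54712718101}{209}} = \frac{i \sqrt{11434958083109}}{209}$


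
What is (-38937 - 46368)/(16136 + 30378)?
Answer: -85305/46514 ≈ -1.8340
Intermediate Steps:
(-38937 - 46368)/(16136 + 30378) = -85305/46514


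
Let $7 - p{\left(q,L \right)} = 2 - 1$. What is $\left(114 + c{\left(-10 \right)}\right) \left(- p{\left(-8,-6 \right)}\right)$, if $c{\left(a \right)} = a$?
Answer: $-624$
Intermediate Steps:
$p{\left(q,L \right)} = 6$ ($p{\left(q,L \right)} = 7 - \left(2 - 1\right) = 7 - 1 = 6$)
$\left(114 + c{\left(-10 \right)}\right) \left(- p{\left(-8,-6 \right)}\right) = \left(114 - 10\right) \left(\left(-1\right) 6\right) = 104 \left(-6\right) = -624$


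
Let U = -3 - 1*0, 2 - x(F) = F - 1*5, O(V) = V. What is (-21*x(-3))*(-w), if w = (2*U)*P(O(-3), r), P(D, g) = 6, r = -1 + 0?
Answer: -7560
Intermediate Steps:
r = -1
x(F) = 7 - F (x(F) = 2 - (F - 1*5) = 2 - (F - 5) = 2 - (-5 + F) = 2 + (5 - F) = 7 - F)
U = -3 (U = -3 + 0 = -3)
w = -36 (w = (2*(-3))*6 = -6*6 = -36)
(-21*x(-3))*(-w) = (-21*(7 - 1*(-3)))*(-1*(-36)) = -21*(7 + 3)*36 = -21*10*36 = -210*36 = -7560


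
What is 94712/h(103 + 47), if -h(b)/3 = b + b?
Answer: -23678/225 ≈ -105.24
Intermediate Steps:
h(b) = -6*b (h(b) = -3*(b + b) = -6*b)
94712/h(103 + 47) = 94712/((-6*(103 + 47))) = 94712/((-6*150)) = 94712/(-900) = 94712*(-1/900) = -23678/225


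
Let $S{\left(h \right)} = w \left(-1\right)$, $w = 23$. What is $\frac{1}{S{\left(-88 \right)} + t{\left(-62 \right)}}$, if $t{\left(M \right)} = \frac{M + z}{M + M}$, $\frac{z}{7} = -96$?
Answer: $- \frac{62}{1059} \approx -0.058546$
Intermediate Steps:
$z = -672$ ($z = 7 \left(-96\right) = -672$)
$S{\left(h \right)} = -23$ ($S{\left(h \right)} = 23 \left(-1\right) = -23$)
$t{\left(M \right)} = \frac{-672 + M}{2 M}$ ($t{\left(M \right)} = \frac{M - 672}{M + M} = \frac{-672 + M}{2 M}$)
$\frac{1}{S{\left(-88 \right)} + t{\left(-62 \right)}} = \frac{1}{-23 + \frac{-672 - 62}{2 \left(-62\right)}} = \frac{1}{-23 + \frac{1}{2} \left(- \frac{1}{62}\right) \left(-734\right)} = \frac{1}{-23 + \frac{367}{62}} = \frac{1}{- \frac{1059}{62}} = - \frac{62}{1059}$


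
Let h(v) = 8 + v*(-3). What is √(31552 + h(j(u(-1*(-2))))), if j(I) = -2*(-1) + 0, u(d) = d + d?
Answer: 3*√3506 ≈ 177.63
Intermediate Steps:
u(d) = 2*d
j(I) = 2 (j(I) = 2 + 0 = 2)
h(v) = 8 - 3*v
√(31552 + h(j(u(-1*(-2))))) = √(31552 + (8 - 3*2)) = √(31552 + (8 - 6)) = √(31552 + 2) = √31554 = 3*√3506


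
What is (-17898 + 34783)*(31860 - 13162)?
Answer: 315715730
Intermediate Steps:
(-17898 + 34783)*(31860 - 13162) = 16885*18698 = 315715730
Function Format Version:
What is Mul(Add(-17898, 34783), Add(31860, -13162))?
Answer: 315715730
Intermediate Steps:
Mul(Add(-17898, 34783), Add(31860, -13162)) = Mul(16885, 18698) = 315715730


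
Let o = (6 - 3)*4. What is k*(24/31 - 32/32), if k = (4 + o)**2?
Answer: -1792/31 ≈ -57.806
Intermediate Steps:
o = 12 (o = 3*4 = 12)
k = 256 (k = (4 + 12)**2 = 16**2 = 256)
k*(24/31 - 32/32) = 256*(24/31 - 32/32) = 256*(24*(1/31) - 32*1/32) = 256*(24/31 - 1) = 256*(-7/31) = -1792/31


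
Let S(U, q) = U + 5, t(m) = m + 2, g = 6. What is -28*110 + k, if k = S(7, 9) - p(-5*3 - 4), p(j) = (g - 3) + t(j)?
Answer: -3054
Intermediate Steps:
t(m) = 2 + m
p(j) = 5 + j (p(j) = (6 - 3) + (2 + j) = 3 + (2 + j) = 5 + j)
S(U, q) = 5 + U
k = 26 (k = (5 + 7) - (5 + (-5*3 - 4)) = 12 - (5 + (-15 - 4)) = 12 - (5 - 19) = 12 - 1*(-14) = 12 + 14 = 26)
-28*110 + k = -28*110 + 26 = -3080 + 26 = -3054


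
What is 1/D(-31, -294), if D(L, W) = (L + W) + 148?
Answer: -1/177 ≈ -0.0056497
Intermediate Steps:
D(L, W) = 148 + L + W
1/D(-31, -294) = 1/(148 - 31 - 294) = 1/(-177) = -1/177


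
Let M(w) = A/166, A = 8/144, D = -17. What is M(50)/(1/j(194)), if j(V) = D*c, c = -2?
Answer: 17/1494 ≈ 0.011379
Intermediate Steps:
A = 1/18 (A = 8*(1/144) = 1/18 ≈ 0.055556)
M(w) = 1/2988 (M(w) = (1/18)/166 = (1/18)*(1/166) = 1/2988)
j(V) = 34 (j(V) = -17*(-2) = 34)
M(50)/(1/j(194)) = 1/(2988*(1/34)) = (1/2988)*34 = 17/1494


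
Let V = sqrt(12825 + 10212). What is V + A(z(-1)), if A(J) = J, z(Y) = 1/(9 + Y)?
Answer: 1/8 + sqrt(23037) ≈ 151.90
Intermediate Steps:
V = sqrt(23037) ≈ 151.78
V + A(z(-1)) = sqrt(23037) + 1/(9 - 1) = sqrt(23037) + 1/8 = 1/8 + sqrt(23037)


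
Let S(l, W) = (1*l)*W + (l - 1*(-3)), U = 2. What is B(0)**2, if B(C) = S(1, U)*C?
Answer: 0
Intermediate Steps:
S(l, W) = 3 + l + W*l (S(l, W) = l*W + (l + 3) = W*l + (3 + l) = 3 + l + W*l)
B(C) = 6*C (B(C) = (3 + 1 + 2*1)*C = (3 + 1 + 2)*C = 6*C)
B(0)**2 = (6*0)**2 = 0**2 = 0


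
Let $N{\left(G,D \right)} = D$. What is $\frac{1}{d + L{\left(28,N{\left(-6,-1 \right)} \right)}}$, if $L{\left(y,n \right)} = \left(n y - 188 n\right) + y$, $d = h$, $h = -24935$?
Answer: $- \frac{1}{24747} \approx -4.0409 \cdot 10^{-5}$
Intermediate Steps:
$d = -24935$
$L{\left(y,n \right)} = y - 188 n + n y$ ($L{\left(y,n \right)} = \left(- 188 n + n y\right) + y = y - 188 n + n y$)
$\frac{1}{d + L{\left(28,N{\left(-6,-1 \right)} \right)}} = \frac{1}{-24935 - -188} = \frac{1}{-24935 + \left(28 + 188 - 28\right)} = \frac{1}{-24935 + 188} = \frac{1}{-24747} = - \frac{1}{24747}$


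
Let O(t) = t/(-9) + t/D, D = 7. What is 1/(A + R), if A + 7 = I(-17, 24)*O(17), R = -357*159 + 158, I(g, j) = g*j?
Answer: -21/1193476 ≈ -1.7596e-5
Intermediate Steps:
R = -56605 (R = -56763 + 158 = -56605)
O(t) = 2*t/63 (O(t) = t/(-9) + t/7 = t*(-⅑) + t*(⅐) = -t/9 + t/7 = 2*t/63)
A = -4771/21 (A = -7 + (-17*24)*((2/63)*17) = -7 - 408*34/63 = -7 - 4624/21 = -4771/21 ≈ -227.19)
1/(A + R) = 1/(-4771/21 - 56605) = 1/(-1193476/21) = -21/1193476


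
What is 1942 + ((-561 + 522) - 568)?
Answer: 1335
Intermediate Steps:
1942 + ((-561 + 522) - 568) = 1942 + (-39 - 568) = 1942 - 607 = 1335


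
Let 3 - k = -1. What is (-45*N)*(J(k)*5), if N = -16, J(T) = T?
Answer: 14400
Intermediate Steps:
k = 4 (k = 3 - 1*(-1) = 3 + 1 = 4)
(-45*N)*(J(k)*5) = (-45*(-16))*(4*5) = 720*20 = 14400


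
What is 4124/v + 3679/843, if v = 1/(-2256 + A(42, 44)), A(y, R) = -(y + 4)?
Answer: -8002972985/843 ≈ -9.4934e+6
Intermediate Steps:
A(y, R) = -4 - y (A(y, R) = -(4 + y) = -4 - y)
v = -1/2302 (v = 1/(-2256 + (-4 - 1*42)) = 1/(-2256 + (-4 - 42)) = 1/(-2256 - 46) = 1/(-2302) = -1/2302 ≈ -0.00043440)
4124/v + 3679/843 = 4124/(-1/2302) + 3679/843 = 4124*(-2302) + 3679*(1/843) = -9493448 + 3679/843 = -8002972985/843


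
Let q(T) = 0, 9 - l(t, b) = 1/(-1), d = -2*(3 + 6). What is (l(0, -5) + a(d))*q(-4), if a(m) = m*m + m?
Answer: 0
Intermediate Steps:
d = -18 (d = -2*9 = -18)
l(t, b) = 10 (l(t, b) = 9 - 1/(-1) = 9 - 1*(-1) = 9 + 1 = 10)
a(m) = m + m² (a(m) = m² + m = m + m²)
(l(0, -5) + a(d))*q(-4) = (10 - 18*(1 - 18))*0 = (10 - 18*(-17))*0 = (10 + 306)*0 = 316*0 = 0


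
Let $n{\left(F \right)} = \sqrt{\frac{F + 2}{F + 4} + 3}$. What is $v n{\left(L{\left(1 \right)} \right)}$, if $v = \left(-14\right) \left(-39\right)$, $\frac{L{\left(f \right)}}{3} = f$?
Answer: $78 \sqrt{182} \approx 1052.3$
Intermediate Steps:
$L{\left(f \right)} = 3 f$
$v = 546$
$n{\left(F \right)} = \sqrt{3 + \frac{2 + F}{4 + F}}$ ($n{\left(F \right)} = \sqrt{\frac{2 + F}{4 + F} + 3} = \sqrt{3 + \frac{2 + F}{4 + F}}$)
$v n{\left(L{\left(1 \right)} \right)} = 546 \sqrt{2} \sqrt{\frac{7 + 2 \cdot 3 \cdot 1}{4 + 3 \cdot 1}} = 546 \sqrt{2} \sqrt{\frac{7 + 2 \cdot 3}{4 + 3}} = 546 \sqrt{2} \sqrt{\frac{7 + 6}{7}} = 546 \sqrt{2} \sqrt{\frac{1}{7} \cdot 13} = 546 \sqrt{2} \sqrt{\frac{13}{7}} = 546 \sqrt{2} \frac{\sqrt{91}}{7} = 546 \frac{\sqrt{182}}{7} = 78 \sqrt{182}$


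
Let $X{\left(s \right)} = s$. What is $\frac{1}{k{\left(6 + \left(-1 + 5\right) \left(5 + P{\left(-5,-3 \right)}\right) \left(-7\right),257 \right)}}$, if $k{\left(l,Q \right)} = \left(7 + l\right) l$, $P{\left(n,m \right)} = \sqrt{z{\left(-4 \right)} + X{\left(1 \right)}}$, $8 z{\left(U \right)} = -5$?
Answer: $\frac{8656}{139838885} - \frac{1827 \sqrt{6}}{279677770} \approx 4.5898 \cdot 10^{-5}$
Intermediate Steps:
$z{\left(U \right)} = - \frac{5}{8}$ ($z{\left(U \right)} = \frac{1}{8} \left(-5\right) = - \frac{5}{8}$)
$P{\left(n,m \right)} = \frac{\sqrt{6}}{4}$ ($P{\left(n,m \right)} = \sqrt{- \frac{5}{8} + 1} = \sqrt{\frac{3}{8}} = \frac{\sqrt{6}}{4}$)
$k{\left(l,Q \right)} = l \left(7 + l\right)$
$\frac{1}{k{\left(6 + \left(-1 + 5\right) \left(5 + P{\left(-5,-3 \right)}\right) \left(-7\right),257 \right)}} = \frac{1}{\left(6 + \left(-1 + 5\right) \left(5 + \frac{\sqrt{6}}{4}\right) \left(-7\right)\right) \left(7 + \left(6 + \left(-1 + 5\right) \left(5 + \frac{\sqrt{6}}{4}\right) \left(-7\right)\right)\right)} = \frac{1}{\left(6 + 4 \left(5 + \frac{\sqrt{6}}{4}\right) \left(-7\right)\right) \left(7 + \left(6 + 4 \left(5 + \frac{\sqrt{6}}{4}\right) \left(-7\right)\right)\right)} = \frac{1}{\left(6 + \left(20 + \sqrt{6}\right) \left(-7\right)\right) \left(7 + \left(6 + \left(20 + \sqrt{6}\right) \left(-7\right)\right)\right)} = \frac{1}{\left(6 - \left(140 + 7 \sqrt{6}\right)\right) \left(7 + \left(6 - \left(140 + 7 \sqrt{6}\right)\right)\right)} = \frac{1}{\left(-134 - 7 \sqrt{6}\right) \left(7 - \left(134 + 7 \sqrt{6}\right)\right)} = \frac{1}{\left(-134 - 7 \sqrt{6}\right) \left(-127 - 7 \sqrt{6}\right)}$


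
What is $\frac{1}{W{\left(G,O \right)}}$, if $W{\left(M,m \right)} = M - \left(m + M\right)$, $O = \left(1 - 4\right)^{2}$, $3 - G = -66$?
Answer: $- \frac{1}{9} \approx -0.11111$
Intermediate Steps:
$G = 69$ ($G = 3 - -66 = 3 + 66 = 69$)
$O = 9$ ($O = \left(-3\right)^{2} = 9$)
$W{\left(M,m \right)} = - m$ ($W{\left(M,m \right)} = M - \left(M + m\right) = - m$)
$\frac{1}{W{\left(G,O \right)}} = \frac{1}{\left(-1\right) 9} = \frac{1}{-9} = - \frac{1}{9}$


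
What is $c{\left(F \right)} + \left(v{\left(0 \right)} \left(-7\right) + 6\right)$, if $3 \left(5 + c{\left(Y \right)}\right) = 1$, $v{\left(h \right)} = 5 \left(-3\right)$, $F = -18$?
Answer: $\frac{319}{3} \approx 106.33$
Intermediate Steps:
$v{\left(h \right)} = -15$
$c{\left(Y \right)} = - \frac{14}{3}$ ($c{\left(Y \right)} = -5 + \frac{1}{3} \cdot 1 = -5 + \frac{1}{3} = - \frac{14}{3}$)
$c{\left(F \right)} + \left(v{\left(0 \right)} \left(-7\right) + 6\right) = - \frac{14}{3} + \left(\left(-15\right) \left(-7\right) + 6\right) = - \frac{14}{3} + \left(105 + 6\right) = - \frac{14}{3} + 111 = \frac{319}{3}$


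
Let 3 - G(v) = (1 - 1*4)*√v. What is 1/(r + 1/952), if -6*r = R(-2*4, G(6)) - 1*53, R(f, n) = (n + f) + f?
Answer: 3323432/36108091 + 453152*√6/108324273 ≈ 0.10229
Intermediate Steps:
G(v) = 3 + 3*√v (G(v) = 3 - (1 - 1*4)*√v = 3 - (1 - 4)*√v = 3 - (-3)*√v = 3 + 3*√v)
R(f, n) = n + 2*f (R(f, n) = (f + n) + f = n + 2*f)
r = 11 - √6/2 (r = -(((3 + 3*√6) + 2*(-2*4)) - 1*53)/6 = -(((3 + 3*√6) + 2*(-8)) - 53)/6 = -(((3 + 3*√6) - 16) - 53)/6 = -((-13 + 3*√6) - 53)/6 = -(-66 + 3*√6)/6 = 11 - √6/2 ≈ 9.7753)
1/(r + 1/952) = 1/((11 - √6/2) + 1/952) = 1/(10473/952 - √6/2)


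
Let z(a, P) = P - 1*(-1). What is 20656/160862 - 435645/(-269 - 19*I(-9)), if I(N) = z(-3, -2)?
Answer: 7008388999/4021550 ≈ 1742.7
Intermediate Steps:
z(a, P) = 1 + P (z(a, P) = P + 1 = 1 + P)
I(N) = -1 (I(N) = 1 - 2 = -1)
20656/160862 - 435645/(-269 - 19*I(-9)) = 20656/160862 - 435645/(-269 - 19*(-1)) = 20656*(1/160862) - 435645/(-269 + 19) = 10328/80431 - 435645/(-250) = 10328/80431 - 435645*(-1/250) = 10328/80431 + 87129/50 = 7008388999/4021550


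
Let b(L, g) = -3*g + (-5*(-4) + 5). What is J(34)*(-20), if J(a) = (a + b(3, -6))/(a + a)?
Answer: -385/17 ≈ -22.647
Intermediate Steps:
b(L, g) = 25 - 3*g (b(L, g) = -3*g + (20 + 5) = -3*g + 25 = 25 - 3*g)
J(a) = (43 + a)/(2*a) (J(a) = (a + (25 - 3*(-6)))/(a + a) = (a + (25 + 18))/((2*a)) = (a + 43)*(1/(2*a)) = (43 + a)*(1/(2*a)) = (43 + a)/(2*a))
J(34)*(-20) = ((1/2)*(43 + 34)/34)*(-20) = ((1/2)*(1/34)*77)*(-20) = (77/68)*(-20) = -385/17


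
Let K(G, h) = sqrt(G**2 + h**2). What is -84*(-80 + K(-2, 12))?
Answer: 6720 - 168*sqrt(37) ≈ 5698.1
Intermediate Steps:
-84*(-80 + K(-2, 12)) = -84*(-80 + sqrt((-2)**2 + 12**2)) = -84*(-80 + sqrt(4 + 144)) = -84*(-80 + sqrt(148)) = -84*(-80 + 2*sqrt(37)) = 6720 - 168*sqrt(37)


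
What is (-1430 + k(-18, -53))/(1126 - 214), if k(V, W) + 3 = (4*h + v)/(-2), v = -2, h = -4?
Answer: -89/57 ≈ -1.5614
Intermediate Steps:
k(V, W) = 6 (k(V, W) = -3 + (4*(-4) - 2)/(-2) = -3 + (-16 - 2)*(-½) = -3 - 18*(-½) = -3 + 9 = 6)
(-1430 + k(-18, -53))/(1126 - 214) = (-1430 + 6)/(1126 - 214) = -1424/912 = -1424*1/912 = -89/57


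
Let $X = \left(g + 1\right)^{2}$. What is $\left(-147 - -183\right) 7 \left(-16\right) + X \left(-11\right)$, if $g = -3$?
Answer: $-4076$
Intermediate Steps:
$X = 4$ ($X = \left(-3 + 1\right)^{2} = \left(-2\right)^{2} = 4$)
$\left(-147 - -183\right) 7 \left(-16\right) + X \left(-11\right) = \left(-147 - -183\right) 7 \left(-16\right) + 4 \left(-11\right) = \left(-147 + 183\right) \left(-112\right) - 44 = 36 \left(-112\right) - 44 = -4032 - 44 = -4076$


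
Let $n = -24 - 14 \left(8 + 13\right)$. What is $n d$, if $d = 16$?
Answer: $-5088$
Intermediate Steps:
$n = -318$ ($n = -24 - 294 = -318$)
$n d = \left(-318\right) 16 = -5088$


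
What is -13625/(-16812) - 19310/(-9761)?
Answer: 457633345/164101932 ≈ 2.7887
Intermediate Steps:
-13625/(-16812) - 19310/(-9761) = -13625*(-1/16812) - 19310*(-1/9761) = 13625/16812 + 19310/9761 = 457633345/164101932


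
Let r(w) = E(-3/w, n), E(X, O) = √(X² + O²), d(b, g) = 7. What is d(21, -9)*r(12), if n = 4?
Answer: 7*√257/4 ≈ 28.055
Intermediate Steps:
E(X, O) = √(O² + X²)
r(w) = √(16 + 9/w²) (r(w) = √(4² + (-3/w)²) = √(16 + 9/w²))
d(21, -9)*r(12) = 7*√(16 + 9/12²) = 7*√(16 + 9*(1/144)) = 7*√(16 + 1/16) = 7*√(257/16) = 7*(√257/4) = 7*√257/4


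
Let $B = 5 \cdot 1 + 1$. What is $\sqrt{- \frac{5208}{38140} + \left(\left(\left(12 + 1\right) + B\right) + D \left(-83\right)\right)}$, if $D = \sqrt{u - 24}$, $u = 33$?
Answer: $\frac{4 i \sqrt{1307696645}}{9535} \approx 15.17 i$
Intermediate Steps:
$B = 6$ ($B = 5 + 1 = 6$)
$D = 3$ ($D = \sqrt{33 - 24} = \sqrt{9} = 3$)
$\sqrt{- \frac{5208}{38140} + \left(\left(\left(12 + 1\right) + B\right) + D \left(-83\right)\right)} = \sqrt{- \frac{5208}{38140} + \left(\left(\left(12 + 1\right) + 6\right) + 3 \left(-83\right)\right)} = \sqrt{\left(-5208\right) \frac{1}{38140} + \left(\left(13 + 6\right) - 249\right)} = \sqrt{- \frac{1302}{9535} + \left(19 - 249\right)} = \sqrt{- \frac{1302}{9535} - 230} = \sqrt{- \frac{2194352}{9535}} = \frac{4 i \sqrt{1307696645}}{9535}$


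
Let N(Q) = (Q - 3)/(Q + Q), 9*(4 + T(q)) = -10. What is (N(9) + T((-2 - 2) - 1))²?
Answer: 1849/81 ≈ 22.827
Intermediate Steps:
T(q) = -46/9 (T(q) = -4 + (⅑)*(-10) = -4 - 10/9 = -46/9)
N(Q) = (-3 + Q)/(2*Q) (N(Q) = (-3 + Q)/((2*Q)) = (-3 + Q)*(1/(2*Q)) = (-3 + Q)/(2*Q))
(N(9) + T((-2 - 2) - 1))² = ((½)*(-3 + 9)/9 - 46/9)² = ((½)*(⅑)*6 - 46/9)² = (⅓ - 46/9)² = (-43/9)² = 1849/81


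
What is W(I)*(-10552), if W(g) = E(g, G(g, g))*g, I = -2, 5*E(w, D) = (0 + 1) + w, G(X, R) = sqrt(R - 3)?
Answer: -21104/5 ≈ -4220.8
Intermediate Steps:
G(X, R) = sqrt(-3 + R)
E(w, D) = 1/5 + w/5 (E(w, D) = ((0 + 1) + w)/5 = (1 + w)/5 = 1/5 + w/5)
W(g) = g*(1/5 + g/5) (W(g) = (1/5 + g/5)*g = g*(1/5 + g/5))
W(I)*(-10552) = ((1/5)*(-2)*(1 - 2))*(-10552) = ((1/5)*(-2)*(-1))*(-10552) = (2/5)*(-10552) = -21104/5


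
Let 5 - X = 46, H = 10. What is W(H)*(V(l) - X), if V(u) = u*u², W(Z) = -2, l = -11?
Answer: 2580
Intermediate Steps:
X = -41 (X = 5 - 1*46 = 5 - 46 = -41)
V(u) = u³
W(H)*(V(l) - X) = -2*((-11)³ - 1*(-41)) = -2*(-1331 + 41) = -2*(-1290) = 2580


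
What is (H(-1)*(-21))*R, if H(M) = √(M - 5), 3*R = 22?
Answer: -154*I*√6 ≈ -377.22*I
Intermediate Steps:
R = 22/3 (R = (⅓)*22 = 22/3 ≈ 7.3333)
H(M) = √(-5 + M)
(H(-1)*(-21))*R = (√(-5 - 1)*(-21))*(22/3) = (√(-6)*(-21))*(22/3) = ((I*√6)*(-21))*(22/3) = -21*I*√6*(22/3) = -154*I*√6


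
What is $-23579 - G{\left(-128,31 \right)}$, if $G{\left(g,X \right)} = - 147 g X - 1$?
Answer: $-606874$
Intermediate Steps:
$G{\left(g,X \right)} = -1 - 147 X g$ ($G{\left(g,X \right)} = - 147 X g - 1 = -1 - 147 X g$)
$-23579 - G{\left(-128,31 \right)} = -23579 - \left(-1 - 4557 \left(-128\right)\right) = -23579 - \left(-1 + 583296\right) = -23579 - 583295 = -606874$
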